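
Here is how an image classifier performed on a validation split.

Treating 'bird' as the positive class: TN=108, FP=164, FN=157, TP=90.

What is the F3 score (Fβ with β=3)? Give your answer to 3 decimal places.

Fβ = (1+β²)·TP / ((1+β²)·TP + β²·FN + FP), with β²=9
= 10·90 / (10·90 + 9·157 + 164) = 0.363

0.363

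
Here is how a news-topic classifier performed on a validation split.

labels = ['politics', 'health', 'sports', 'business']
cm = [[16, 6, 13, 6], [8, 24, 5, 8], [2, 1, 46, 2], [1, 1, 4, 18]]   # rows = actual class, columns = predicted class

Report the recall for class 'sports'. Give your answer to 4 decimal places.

Treat 'sports' as positive and all other classes as negative.
recall = TP/(TP+FN).
sports: TP=46, FN=2+1+2=5 → 46/51 = 0.90196

0.9020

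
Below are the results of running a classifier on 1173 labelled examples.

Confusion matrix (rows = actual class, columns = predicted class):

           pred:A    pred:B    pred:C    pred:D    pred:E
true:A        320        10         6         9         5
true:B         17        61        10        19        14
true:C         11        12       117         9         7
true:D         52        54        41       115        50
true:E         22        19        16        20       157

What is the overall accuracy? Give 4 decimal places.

0.6564

Accuracy = trace / total = (320+61+117+115+157=770) / 1173 = 770/1173 = 0.6564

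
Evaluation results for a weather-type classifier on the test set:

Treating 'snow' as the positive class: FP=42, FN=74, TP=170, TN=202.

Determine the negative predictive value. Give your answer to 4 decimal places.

NPV = TN/(TN+FN) = 202/(202+74) = 0.7319

0.7319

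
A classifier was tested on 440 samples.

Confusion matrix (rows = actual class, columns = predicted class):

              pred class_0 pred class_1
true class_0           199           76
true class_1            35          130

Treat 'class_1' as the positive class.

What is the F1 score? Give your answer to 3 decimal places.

0.701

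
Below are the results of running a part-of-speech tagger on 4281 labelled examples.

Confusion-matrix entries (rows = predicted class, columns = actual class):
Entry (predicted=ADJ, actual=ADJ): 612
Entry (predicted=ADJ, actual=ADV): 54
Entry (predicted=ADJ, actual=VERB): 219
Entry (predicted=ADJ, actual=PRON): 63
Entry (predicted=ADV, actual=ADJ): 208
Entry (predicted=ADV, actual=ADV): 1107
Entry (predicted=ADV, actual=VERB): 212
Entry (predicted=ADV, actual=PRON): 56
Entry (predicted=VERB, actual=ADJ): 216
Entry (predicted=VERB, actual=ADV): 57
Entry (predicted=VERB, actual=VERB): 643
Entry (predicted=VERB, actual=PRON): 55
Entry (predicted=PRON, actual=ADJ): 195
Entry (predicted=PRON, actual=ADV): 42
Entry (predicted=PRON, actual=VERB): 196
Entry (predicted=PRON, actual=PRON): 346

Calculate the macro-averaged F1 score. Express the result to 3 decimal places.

Per-class F1 score (2·TP/(2·TP+FP+FN)):
  ADJ: TP=612, FP=54+219+63=336, FN=208+216+195=619 → 1224/2179 = 0.5617
  ADV: TP=1107, FP=208+212+56=476, FN=54+57+42=153 → 2214/2843 = 0.7788
  VERB: TP=643, FP=216+57+55=328, FN=219+212+196=627 → 1286/2241 = 0.5739
  PRON: TP=346, FP=195+42+196=433, FN=63+56+55=174 → 692/1299 = 0.5327
Macro-F1 score = mean = (0.5617 + 0.7788 + 0.5739 + 0.5327) / 4 = 0.612

0.612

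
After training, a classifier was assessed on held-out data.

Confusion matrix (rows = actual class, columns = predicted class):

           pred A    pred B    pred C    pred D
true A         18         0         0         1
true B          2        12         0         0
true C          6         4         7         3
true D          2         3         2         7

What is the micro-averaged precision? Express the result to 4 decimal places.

0.6567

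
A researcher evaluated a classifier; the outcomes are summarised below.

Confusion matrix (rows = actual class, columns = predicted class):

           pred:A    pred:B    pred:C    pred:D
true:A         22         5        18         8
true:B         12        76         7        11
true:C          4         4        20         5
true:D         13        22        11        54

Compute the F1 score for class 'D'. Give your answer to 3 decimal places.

One-vs-rest for 'D': TP = diagonal; FP = other classes predicted 'D'; FN = 'D' predicted as other.
F1 score = 2·TP/(2·TP+FP+FN).
D: TP=54, FP=8+11+5=24, FN=13+22+11=46 → 108/178 = 0.6067

0.607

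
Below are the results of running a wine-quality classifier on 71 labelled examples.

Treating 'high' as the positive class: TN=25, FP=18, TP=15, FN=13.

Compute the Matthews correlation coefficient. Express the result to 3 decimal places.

MCC = (TP·TN − FP·FN) / √((TP+FP)(TP+FN)(TN+FP)(TN+FN))
Numerator = 15·25 − 18·13 = 141
Denominator = √(33·28·43·38) = √1509816 = 1228.7457
MCC = 141 / 1228.7457 = 0.115

0.115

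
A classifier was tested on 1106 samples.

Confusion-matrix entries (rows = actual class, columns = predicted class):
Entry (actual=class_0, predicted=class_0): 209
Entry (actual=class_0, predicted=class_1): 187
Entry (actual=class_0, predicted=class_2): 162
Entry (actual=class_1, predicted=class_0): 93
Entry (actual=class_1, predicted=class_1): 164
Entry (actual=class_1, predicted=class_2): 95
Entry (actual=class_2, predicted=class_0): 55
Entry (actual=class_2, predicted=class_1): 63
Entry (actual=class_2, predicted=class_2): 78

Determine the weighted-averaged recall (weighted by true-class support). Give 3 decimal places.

0.408

Per-class recall (TP/(TP+FN)):
  class_0: TP=209, FN=187+162=349 → 209/558 = 0.3746
  class_1: TP=164, FN=93+95=188 → 164/352 = 0.4659
  class_2: TP=78, FN=55+63=118 → 78/196 = 0.3980
Weighted-recall = Σ (supportᵢ/N)·recallᵢ with N=1106: (558/1106)·0.3746 + (352/1106)·0.4659 + (196/1106)·0.3980 = 0.408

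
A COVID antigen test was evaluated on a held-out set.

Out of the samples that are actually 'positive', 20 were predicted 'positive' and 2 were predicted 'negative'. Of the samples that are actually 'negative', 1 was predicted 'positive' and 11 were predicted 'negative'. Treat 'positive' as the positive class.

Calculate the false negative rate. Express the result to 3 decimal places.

FNR = FN/(FN+TP) = 2/(2+20) = 0.091

0.091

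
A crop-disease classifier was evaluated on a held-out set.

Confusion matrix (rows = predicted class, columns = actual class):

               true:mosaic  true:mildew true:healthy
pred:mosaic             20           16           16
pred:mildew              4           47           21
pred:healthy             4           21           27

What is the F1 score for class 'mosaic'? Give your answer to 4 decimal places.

0.5000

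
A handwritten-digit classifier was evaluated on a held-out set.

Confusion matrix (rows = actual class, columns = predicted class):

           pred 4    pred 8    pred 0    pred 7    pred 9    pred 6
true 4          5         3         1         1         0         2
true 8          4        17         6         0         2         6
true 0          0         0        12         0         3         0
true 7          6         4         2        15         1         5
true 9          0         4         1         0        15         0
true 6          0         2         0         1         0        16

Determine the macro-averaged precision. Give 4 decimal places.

0.5990

Per-class precision (TP/(TP+FP)):
  4: TP=5, FP=4+0+6+0+0=10 → 5/15 = 0.33333
  8: TP=17, FP=3+0+4+4+2=13 → 17/30 = 0.56667
  0: TP=12, FP=1+6+2+1+0=10 → 12/22 = 0.54545
  7: TP=15, FP=1+0+0+0+1=2 → 15/17 = 0.88235
  9: TP=15, FP=0+2+3+1+0=6 → 15/21 = 0.71429
  6: TP=16, FP=2+6+0+5+0=13 → 16/29 = 0.55172
Macro-precision = mean = (0.33333 + 0.56667 + 0.54545 + 0.88235 + 0.71429 + 0.55172) / 6 = 0.5990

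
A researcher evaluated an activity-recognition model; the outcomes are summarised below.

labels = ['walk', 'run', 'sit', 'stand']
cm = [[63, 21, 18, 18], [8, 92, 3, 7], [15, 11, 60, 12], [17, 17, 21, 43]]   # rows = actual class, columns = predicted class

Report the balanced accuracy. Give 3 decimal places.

0.603

Balanced accuracy = mean of per-class recall.
  walk: recall = 63/120 = 0.5250
  run: recall = 92/110 = 0.8364
  sit: recall = 60/98 = 0.6122
  stand: recall = 43/98 = 0.4388
Mean = (0.5250 + 0.8364 + 0.6122 + 0.4388) / 4 = 0.603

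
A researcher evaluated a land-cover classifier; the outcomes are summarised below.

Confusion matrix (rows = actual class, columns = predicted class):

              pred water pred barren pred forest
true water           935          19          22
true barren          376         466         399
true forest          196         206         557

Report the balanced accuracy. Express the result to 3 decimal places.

Balanced accuracy = mean of per-class recall.
  water: recall = 935/976 = 0.9580
  barren: recall = 466/1241 = 0.3755
  forest: recall = 557/959 = 0.5808
Mean = (0.9580 + 0.3755 + 0.5808) / 3 = 0.638

0.638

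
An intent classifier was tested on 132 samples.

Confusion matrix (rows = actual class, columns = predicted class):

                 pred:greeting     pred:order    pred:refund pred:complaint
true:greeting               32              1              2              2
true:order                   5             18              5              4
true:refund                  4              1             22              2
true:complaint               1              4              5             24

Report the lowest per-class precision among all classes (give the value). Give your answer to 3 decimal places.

0.647

Per-class precision (TP/(TP+FP)):
  greeting: TP=32, FP=5+4+1=10 → 32/42 = 0.7619
  order: TP=18, FP=1+1+4=6 → 18/24 = 0.7500
  refund: TP=22, FP=2+5+5=12 → 22/34 = 0.6471
  complaint: TP=24, FP=2+4+2=8 → 24/32 = 0.7500
Lowest is class 'refund' with precision = 0.647.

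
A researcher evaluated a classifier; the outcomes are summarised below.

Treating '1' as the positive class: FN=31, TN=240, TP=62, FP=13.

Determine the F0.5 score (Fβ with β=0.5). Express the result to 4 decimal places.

Fβ = (1+β²)·TP / ((1+β²)·TP + β²·FN + FP), with β²=1/4
= 1.25·62 / (1.25·62 + 0.25·31 + 13) = 0.7888

0.7888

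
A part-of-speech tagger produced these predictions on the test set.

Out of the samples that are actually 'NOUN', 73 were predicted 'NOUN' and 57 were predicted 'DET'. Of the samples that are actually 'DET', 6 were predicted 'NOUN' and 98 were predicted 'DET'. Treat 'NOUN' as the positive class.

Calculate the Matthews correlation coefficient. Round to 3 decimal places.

MCC = (TP·TN − FP·FN) / √((TP+FP)(TP+FN)(TN+FP)(TN+FN))
Numerator = 73·98 − 6·57 = 6812
Denominator = √(79·130·104·155) = √165552400 = 12866.7168
MCC = 6812 / 12866.7168 = 0.529

0.529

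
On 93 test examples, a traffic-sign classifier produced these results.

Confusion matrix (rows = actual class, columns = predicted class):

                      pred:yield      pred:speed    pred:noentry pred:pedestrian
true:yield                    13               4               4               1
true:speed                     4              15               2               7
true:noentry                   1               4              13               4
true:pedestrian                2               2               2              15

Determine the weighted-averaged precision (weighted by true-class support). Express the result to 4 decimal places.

0.6063

Per-class precision (TP/(TP+FP)):
  yield: TP=13, FP=4+1+2=7 → 13/20 = 0.65000
  speed: TP=15, FP=4+4+2=10 → 15/25 = 0.60000
  noentry: TP=13, FP=4+2+2=8 → 13/21 = 0.61905
  pedestrian: TP=15, FP=1+7+4=12 → 15/27 = 0.55556
Weighted-precision = Σ (supportᵢ/N)·precisionᵢ with N=93: (22/93)·0.65000 + (28/93)·0.60000 + (22/93)·0.61905 + (21/93)·0.55556 = 0.6063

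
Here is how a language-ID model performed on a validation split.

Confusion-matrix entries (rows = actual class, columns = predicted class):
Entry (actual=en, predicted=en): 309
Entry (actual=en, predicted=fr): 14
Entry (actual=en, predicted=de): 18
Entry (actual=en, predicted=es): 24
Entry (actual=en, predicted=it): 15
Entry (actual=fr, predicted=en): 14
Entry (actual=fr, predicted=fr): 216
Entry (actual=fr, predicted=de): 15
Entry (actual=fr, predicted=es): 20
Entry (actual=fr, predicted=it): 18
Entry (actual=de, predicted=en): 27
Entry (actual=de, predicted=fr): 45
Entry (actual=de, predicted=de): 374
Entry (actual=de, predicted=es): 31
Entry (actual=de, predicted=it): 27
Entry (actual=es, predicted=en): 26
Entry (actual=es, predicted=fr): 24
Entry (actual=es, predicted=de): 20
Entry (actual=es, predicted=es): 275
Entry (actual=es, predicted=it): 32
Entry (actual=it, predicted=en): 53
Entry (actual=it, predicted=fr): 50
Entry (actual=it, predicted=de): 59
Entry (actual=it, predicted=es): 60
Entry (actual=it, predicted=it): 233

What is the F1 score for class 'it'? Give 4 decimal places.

F1 score = 2·TP/(2·TP+FP+FN).
it: TP=233, FP=15+18+27+32=92, FN=53+50+59+60=222 → 466/780 = 0.59744

0.5974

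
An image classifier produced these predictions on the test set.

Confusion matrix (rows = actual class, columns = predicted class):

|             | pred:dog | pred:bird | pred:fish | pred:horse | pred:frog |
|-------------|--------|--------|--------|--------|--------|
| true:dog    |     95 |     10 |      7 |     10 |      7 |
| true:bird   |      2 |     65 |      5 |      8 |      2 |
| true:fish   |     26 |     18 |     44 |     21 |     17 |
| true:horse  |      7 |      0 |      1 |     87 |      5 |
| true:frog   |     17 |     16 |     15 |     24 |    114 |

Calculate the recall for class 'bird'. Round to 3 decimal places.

0.793

One-vs-rest for 'bird': TP = diagonal; FP = other classes predicted 'bird'; FN = 'bird' predicted as other.
recall = TP/(TP+FN).
bird: TP=65, FN=2+5+8+2=17 → 65/82 = 0.7927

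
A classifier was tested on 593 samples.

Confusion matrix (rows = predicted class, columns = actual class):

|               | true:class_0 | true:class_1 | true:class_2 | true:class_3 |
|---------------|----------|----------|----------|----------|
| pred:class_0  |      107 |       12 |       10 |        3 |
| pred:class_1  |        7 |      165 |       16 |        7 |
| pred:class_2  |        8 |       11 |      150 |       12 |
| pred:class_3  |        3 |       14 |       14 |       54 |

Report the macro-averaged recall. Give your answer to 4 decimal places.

0.7932

Per-class recall (TP/(TP+FN)):
  class_0: TP=107, FN=7+8+3=18 → 107/125 = 0.85600
  class_1: TP=165, FN=12+11+14=37 → 165/202 = 0.81683
  class_2: TP=150, FN=10+16+14=40 → 150/190 = 0.78947
  class_3: TP=54, FN=3+7+12=22 → 54/76 = 0.71053
Macro-recall = mean = (0.85600 + 0.81683 + 0.78947 + 0.71053) / 4 = 0.7932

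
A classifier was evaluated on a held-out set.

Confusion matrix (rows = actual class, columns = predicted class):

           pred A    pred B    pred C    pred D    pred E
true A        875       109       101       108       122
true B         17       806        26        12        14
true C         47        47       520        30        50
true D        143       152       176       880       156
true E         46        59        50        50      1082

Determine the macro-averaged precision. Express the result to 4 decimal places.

0.7266

Per-class precision (TP/(TP+FP)):
  A: TP=875, FP=17+47+143+46=253 → 875/1128 = 0.77571
  B: TP=806, FP=109+47+152+59=367 → 806/1173 = 0.68713
  C: TP=520, FP=101+26+176+50=353 → 520/873 = 0.59565
  D: TP=880, FP=108+12+30+50=200 → 880/1080 = 0.81481
  E: TP=1082, FP=122+14+50+156=342 → 1082/1424 = 0.75983
Macro-precision = mean = (0.77571 + 0.68713 + 0.59565 + 0.81481 + 0.75983) / 5 = 0.7266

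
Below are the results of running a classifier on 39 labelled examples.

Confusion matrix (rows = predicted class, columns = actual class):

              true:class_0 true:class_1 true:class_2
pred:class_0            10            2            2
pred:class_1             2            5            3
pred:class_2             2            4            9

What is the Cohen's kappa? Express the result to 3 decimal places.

0.418

Observed agreement pₒ = trace/N = 24/39 = 0.6154
Expected agreement pₑ = Σ (rowᵢ·colᵢ)/N² = (14·14 + 11·10 + 14·15)/39² = 0.3393
κ = (pₒ − pₑ)/(1 − pₑ) = (0.6154 − 0.3393)/(1 − 0.3393) = 0.418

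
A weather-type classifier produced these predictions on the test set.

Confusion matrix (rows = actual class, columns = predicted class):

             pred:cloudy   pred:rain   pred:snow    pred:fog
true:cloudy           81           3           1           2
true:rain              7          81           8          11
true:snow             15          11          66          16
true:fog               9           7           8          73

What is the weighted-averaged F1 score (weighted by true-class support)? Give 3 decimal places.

0.751

Per-class F1 score (2·TP/(2·TP+FP+FN)):
  cloudy: TP=81, FP=7+15+9=31, FN=3+1+2=6 → 162/199 = 0.8141
  rain: TP=81, FP=3+11+7=21, FN=7+8+11=26 → 162/209 = 0.7751
  snow: TP=66, FP=1+8+8=17, FN=15+11+16=42 → 132/191 = 0.6911
  fog: TP=73, FP=2+11+16=29, FN=9+7+8=24 → 146/199 = 0.7337
Weighted-F1 score = Σ (supportᵢ/N)·F1 scoreᵢ with N=399: (87/399)·0.8141 + (107/399)·0.7751 + (108/399)·0.6911 + (97/399)·0.7337 = 0.751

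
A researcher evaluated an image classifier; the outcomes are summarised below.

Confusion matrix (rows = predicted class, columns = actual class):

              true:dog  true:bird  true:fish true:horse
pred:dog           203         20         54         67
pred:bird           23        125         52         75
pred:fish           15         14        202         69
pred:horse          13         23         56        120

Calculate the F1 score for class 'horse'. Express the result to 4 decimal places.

0.4420

Take TP from the diagonal, FP from the rest of the 'horse' prediction marginal, FN from the rest of the 'horse' actual marginal.
F1 score = 2·TP/(2·TP+FP+FN).
horse: TP=120, FP=13+23+56=92, FN=67+75+69=211 → 240/543 = 0.44199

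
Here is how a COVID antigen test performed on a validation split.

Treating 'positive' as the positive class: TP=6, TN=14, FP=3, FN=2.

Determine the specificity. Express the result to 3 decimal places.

0.824

Specificity = TN/(TN+FP) = 14/(14+3) = 0.824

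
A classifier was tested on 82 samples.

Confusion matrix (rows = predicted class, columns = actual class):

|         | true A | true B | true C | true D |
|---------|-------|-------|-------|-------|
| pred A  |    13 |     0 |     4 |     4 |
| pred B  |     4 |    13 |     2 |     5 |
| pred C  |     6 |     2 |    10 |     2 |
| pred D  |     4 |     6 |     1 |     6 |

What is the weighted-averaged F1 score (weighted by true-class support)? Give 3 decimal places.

Per-class F1 score (2·TP/(2·TP+FP+FN)):
  A: TP=13, FP=0+4+4=8, FN=4+6+4=14 → 26/48 = 0.5417
  B: TP=13, FP=4+2+5=11, FN=0+2+6=8 → 26/45 = 0.5778
  C: TP=10, FP=6+2+2=10, FN=4+2+1=7 → 20/37 = 0.5405
  D: TP=6, FP=4+6+1=11, FN=4+5+2=11 → 12/34 = 0.3529
Weighted-F1 score = Σ (supportᵢ/N)·F1 scoreᵢ with N=82: (27/82)·0.5417 + (21/82)·0.5778 + (17/82)·0.5405 + (17/82)·0.3529 = 0.512

0.512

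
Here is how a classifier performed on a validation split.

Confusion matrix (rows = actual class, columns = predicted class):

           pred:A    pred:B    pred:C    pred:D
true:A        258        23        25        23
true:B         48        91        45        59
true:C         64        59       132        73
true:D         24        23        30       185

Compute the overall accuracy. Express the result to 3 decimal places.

Accuracy = trace / total = (258+91+132+185=666) / 1162 = 666/1162 = 0.573

0.573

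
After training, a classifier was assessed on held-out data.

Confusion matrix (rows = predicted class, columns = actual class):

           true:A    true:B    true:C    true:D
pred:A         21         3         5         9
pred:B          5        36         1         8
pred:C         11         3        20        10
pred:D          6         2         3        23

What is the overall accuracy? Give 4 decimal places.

Accuracy = trace / total = (21+36+20+23=100) / 166 = 100/166 = 0.6024

0.6024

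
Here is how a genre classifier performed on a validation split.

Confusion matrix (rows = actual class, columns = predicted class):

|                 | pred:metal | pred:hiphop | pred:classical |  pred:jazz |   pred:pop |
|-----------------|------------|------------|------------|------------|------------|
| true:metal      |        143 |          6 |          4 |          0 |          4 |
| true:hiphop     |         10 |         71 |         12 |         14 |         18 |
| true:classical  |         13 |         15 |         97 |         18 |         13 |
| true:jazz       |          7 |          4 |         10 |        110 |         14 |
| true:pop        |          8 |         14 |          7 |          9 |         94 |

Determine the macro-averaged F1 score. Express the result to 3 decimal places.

Per-class F1 score (2·TP/(2·TP+FP+FN)):
  metal: TP=143, FP=10+13+7+8=38, FN=6+4+0+4=14 → 286/338 = 0.8462
  hiphop: TP=71, FP=6+15+4+14=39, FN=10+12+14+18=54 → 142/235 = 0.6043
  classical: TP=97, FP=4+12+10+7=33, FN=13+15+18+13=59 → 194/286 = 0.6783
  jazz: TP=110, FP=0+14+18+9=41, FN=7+4+10+14=35 → 220/296 = 0.7432
  pop: TP=94, FP=4+18+13+14=49, FN=8+14+7+9=38 → 188/275 = 0.6836
Macro-F1 score = mean = (0.8462 + 0.6043 + 0.6783 + 0.7432 + 0.6836) / 5 = 0.711

0.711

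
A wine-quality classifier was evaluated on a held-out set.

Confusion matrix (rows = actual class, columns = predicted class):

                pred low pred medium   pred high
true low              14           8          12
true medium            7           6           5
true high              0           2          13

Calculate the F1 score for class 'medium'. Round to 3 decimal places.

One-vs-rest for 'medium': TP = diagonal; FP = other classes predicted 'medium'; FN = 'medium' predicted as other.
F1 score = 2·TP/(2·TP+FP+FN).
medium: TP=6, FP=8+2=10, FN=7+5=12 → 12/34 = 0.3529

0.353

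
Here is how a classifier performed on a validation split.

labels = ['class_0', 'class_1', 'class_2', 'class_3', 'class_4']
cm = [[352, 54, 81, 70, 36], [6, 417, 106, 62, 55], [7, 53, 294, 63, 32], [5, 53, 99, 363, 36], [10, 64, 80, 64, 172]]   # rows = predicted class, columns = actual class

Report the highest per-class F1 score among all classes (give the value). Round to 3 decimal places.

0.724

Per-class F1 score (2·TP/(2·TP+FP+FN)):
  class_0: TP=352, FP=54+81+70+36=241, FN=6+7+5+10=28 → 704/973 = 0.7235
  class_1: TP=417, FP=6+106+62+55=229, FN=54+53+53+64=224 → 834/1287 = 0.6480
  class_2: TP=294, FP=7+53+63+32=155, FN=81+106+99+80=366 → 588/1109 = 0.5302
  class_3: TP=363, FP=5+53+99+36=193, FN=70+62+63+64=259 → 726/1178 = 0.6163
  class_4: TP=172, FP=10+64+80+64=218, FN=36+55+32+36=159 → 344/721 = 0.4771
Highest is class 'class_0' with F1 score = 0.724.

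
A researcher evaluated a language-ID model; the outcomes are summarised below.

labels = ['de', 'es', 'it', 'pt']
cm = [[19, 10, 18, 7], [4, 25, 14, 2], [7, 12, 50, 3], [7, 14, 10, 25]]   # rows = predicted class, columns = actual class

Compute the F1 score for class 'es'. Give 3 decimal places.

F1 score = 2·TP/(2·TP+FP+FN).
es: TP=25, FP=4+14+2=20, FN=10+12+14=36 → 50/106 = 0.4717

0.472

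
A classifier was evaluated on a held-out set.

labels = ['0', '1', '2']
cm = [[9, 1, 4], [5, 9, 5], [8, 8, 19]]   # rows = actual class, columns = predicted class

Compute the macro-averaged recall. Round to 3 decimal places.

0.553

Per-class recall (TP/(TP+FN)):
  0: TP=9, FN=1+4=5 → 9/14 = 0.6429
  1: TP=9, FN=5+5=10 → 9/19 = 0.4737
  2: TP=19, FN=8+8=16 → 19/35 = 0.5429
Macro-recall = mean = (0.6429 + 0.4737 + 0.5429) / 3 = 0.553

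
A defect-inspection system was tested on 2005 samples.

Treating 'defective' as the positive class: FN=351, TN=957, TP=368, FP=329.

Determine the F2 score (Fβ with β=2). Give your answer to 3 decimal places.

Fβ = (1+β²)·TP / ((1+β²)·TP + β²·FN + FP), with β²=4
= 5·368 / (5·368 + 4·351 + 329) = 0.515

0.515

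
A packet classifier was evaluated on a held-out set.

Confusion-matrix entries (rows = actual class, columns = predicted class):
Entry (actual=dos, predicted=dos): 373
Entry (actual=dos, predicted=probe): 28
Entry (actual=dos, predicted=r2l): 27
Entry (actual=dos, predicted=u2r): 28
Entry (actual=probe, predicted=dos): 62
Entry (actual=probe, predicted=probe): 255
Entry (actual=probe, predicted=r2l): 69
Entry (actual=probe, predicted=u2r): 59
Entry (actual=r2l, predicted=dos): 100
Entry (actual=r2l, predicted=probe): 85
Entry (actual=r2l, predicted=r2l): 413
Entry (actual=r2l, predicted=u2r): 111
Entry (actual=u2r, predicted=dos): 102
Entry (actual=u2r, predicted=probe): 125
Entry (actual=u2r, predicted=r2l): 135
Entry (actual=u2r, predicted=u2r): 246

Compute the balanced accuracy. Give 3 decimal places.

Balanced accuracy = mean of per-class recall.
  dos: recall = 373/456 = 0.8180
  probe: recall = 255/445 = 0.5730
  r2l: recall = 413/709 = 0.5825
  u2r: recall = 246/608 = 0.4046
Mean = (0.8180 + 0.5730 + 0.5825 + 0.4046) / 4 = 0.595

0.595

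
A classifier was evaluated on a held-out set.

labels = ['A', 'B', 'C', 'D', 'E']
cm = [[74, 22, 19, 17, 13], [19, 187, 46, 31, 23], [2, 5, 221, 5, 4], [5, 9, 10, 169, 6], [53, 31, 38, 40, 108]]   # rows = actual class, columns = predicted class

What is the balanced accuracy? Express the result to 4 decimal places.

0.6606

Balanced accuracy = mean of per-class recall.
  A: recall = 74/145 = 0.51034
  B: recall = 187/306 = 0.61111
  C: recall = 221/237 = 0.93249
  D: recall = 169/199 = 0.84925
  E: recall = 108/270 = 0.40000
Mean = (0.51034 + 0.61111 + 0.93249 + 0.84925 + 0.40000) / 5 = 0.6606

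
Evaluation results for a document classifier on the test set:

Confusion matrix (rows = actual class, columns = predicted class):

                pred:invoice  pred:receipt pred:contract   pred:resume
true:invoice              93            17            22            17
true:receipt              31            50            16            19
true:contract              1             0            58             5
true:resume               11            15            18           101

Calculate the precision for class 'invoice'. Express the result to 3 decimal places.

Take TP from the diagonal, FP from the rest of the 'invoice' prediction marginal, FN from the rest of the 'invoice' actual marginal.
precision = TP/(TP+FP).
invoice: TP=93, FP=31+1+11=43 → 93/136 = 0.6838

0.684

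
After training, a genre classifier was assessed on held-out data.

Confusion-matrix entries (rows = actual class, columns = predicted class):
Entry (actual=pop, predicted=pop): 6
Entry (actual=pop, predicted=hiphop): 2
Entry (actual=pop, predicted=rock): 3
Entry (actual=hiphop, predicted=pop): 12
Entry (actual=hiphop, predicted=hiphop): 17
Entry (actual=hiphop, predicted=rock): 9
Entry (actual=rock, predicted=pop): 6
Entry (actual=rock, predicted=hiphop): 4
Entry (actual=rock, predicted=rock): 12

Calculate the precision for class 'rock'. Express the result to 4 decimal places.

Take TP from the diagonal, FP from the rest of the 'rock' prediction marginal, FN from the rest of the 'rock' actual marginal.
precision = TP/(TP+FP).
rock: TP=12, FP=3+9=12 → 12/24 = 0.50000

0.5000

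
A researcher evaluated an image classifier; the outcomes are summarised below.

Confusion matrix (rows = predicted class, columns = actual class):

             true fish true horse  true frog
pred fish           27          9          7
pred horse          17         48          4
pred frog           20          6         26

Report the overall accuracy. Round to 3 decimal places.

0.616

Accuracy = trace / total = (27+48+26=101) / 164 = 101/164 = 0.616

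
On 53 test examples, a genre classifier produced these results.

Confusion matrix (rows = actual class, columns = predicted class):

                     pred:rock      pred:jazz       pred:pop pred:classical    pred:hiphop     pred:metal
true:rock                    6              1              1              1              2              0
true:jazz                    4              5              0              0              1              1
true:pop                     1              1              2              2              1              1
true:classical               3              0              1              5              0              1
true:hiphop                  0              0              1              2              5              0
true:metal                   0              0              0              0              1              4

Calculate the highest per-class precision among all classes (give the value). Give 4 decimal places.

0.7143

Per-class precision (TP/(TP+FP)):
  rock: TP=6, FP=4+1+3+0+0=8 → 6/14 = 0.42857
  jazz: TP=5, FP=1+1+0+0+0=2 → 5/7 = 0.71429
  pop: TP=2, FP=1+0+1+1+0=3 → 2/5 = 0.40000
  classical: TP=5, FP=1+0+2+2+0=5 → 5/10 = 0.50000
  hiphop: TP=5, FP=2+1+1+0+1=5 → 5/10 = 0.50000
  metal: TP=4, FP=0+1+1+1+0=3 → 4/7 = 0.57143
Highest is class 'jazz' with precision = 0.7143.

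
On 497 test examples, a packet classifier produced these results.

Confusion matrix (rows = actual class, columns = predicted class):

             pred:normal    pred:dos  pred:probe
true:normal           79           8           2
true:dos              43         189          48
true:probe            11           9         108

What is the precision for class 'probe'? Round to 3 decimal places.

Take TP from the diagonal, FP from the rest of the 'probe' prediction marginal, FN from the rest of the 'probe' actual marginal.
precision = TP/(TP+FP).
probe: TP=108, FP=2+48=50 → 108/158 = 0.6835

0.684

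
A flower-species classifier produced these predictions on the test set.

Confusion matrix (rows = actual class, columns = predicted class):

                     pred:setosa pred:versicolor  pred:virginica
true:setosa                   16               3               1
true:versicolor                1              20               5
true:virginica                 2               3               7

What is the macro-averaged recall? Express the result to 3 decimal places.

0.718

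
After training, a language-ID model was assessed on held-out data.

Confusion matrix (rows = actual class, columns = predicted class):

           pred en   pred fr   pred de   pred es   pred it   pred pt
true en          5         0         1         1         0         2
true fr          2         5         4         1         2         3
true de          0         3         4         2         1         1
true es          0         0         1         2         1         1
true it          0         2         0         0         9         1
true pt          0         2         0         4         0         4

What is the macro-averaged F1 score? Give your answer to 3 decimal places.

Per-class F1 score (2·TP/(2·TP+FP+FN)):
  en: TP=5, FP=2+0+0+0+0=2, FN=0+1+1+0+2=4 → 10/16 = 0.6250
  fr: TP=5, FP=0+3+0+2+2=7, FN=2+4+1+2+3=12 → 10/29 = 0.3448
  de: TP=4, FP=1+4+1+0+0=6, FN=0+3+2+1+1=7 → 8/21 = 0.3810
  es: TP=2, FP=1+1+2+0+4=8, FN=0+0+1+1+1=3 → 4/15 = 0.2667
  it: TP=9, FP=0+2+1+1+0=4, FN=0+2+0+0+1=3 → 18/25 = 0.7200
  pt: TP=4, FP=2+3+1+1+1=8, FN=0+2+0+4+0=6 → 8/22 = 0.3636
Macro-F1 score = mean = (0.6250 + 0.3448 + 0.3810 + 0.2667 + 0.7200 + 0.3636) / 6 = 0.450

0.450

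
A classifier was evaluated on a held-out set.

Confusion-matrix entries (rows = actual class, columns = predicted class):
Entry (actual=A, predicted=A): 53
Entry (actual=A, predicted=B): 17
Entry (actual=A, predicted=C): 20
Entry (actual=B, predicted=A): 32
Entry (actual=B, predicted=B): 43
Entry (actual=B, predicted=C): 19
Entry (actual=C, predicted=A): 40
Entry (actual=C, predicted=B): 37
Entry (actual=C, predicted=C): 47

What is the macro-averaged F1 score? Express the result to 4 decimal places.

0.4636

Per-class F1 score (2·TP/(2·TP+FP+FN)):
  A: TP=53, FP=32+40=72, FN=17+20=37 → 106/215 = 0.49302
  B: TP=43, FP=17+37=54, FN=32+19=51 → 86/191 = 0.45026
  C: TP=47, FP=20+19=39, FN=40+37=77 → 94/210 = 0.44762
Macro-F1 score = mean = (0.49302 + 0.45026 + 0.44762) / 3 = 0.4636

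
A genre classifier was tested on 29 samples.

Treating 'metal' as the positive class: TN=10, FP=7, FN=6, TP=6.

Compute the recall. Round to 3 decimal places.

0.500

Recall = TP/(TP+FN) = 6/(6+6) = 6/12 = 0.500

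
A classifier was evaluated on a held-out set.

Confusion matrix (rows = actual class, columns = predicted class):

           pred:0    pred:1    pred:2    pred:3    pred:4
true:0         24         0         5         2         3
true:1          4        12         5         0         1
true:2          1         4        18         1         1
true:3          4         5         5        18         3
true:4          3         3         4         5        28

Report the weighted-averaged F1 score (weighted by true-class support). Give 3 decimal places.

0.632

Per-class F1 score (2·TP/(2·TP+FP+FN)):
  0: TP=24, FP=4+1+4+3=12, FN=0+5+2+3=10 → 48/70 = 0.6857
  1: TP=12, FP=0+4+5+3=12, FN=4+5+0+1=10 → 24/46 = 0.5217
  2: TP=18, FP=5+5+5+4=19, FN=1+4+1+1=7 → 36/62 = 0.5806
  3: TP=18, FP=2+0+1+5=8, FN=4+5+5+3=17 → 36/61 = 0.5902
  4: TP=28, FP=3+1+1+3=8, FN=3+3+4+5=15 → 56/79 = 0.7089
Weighted-F1 score = Σ (supportᵢ/N)·F1 scoreᵢ with N=159: (34/159)·0.6857 + (22/159)·0.5217 + (25/159)·0.5806 + (35/159)·0.5902 + (43/159)·0.7089 = 0.632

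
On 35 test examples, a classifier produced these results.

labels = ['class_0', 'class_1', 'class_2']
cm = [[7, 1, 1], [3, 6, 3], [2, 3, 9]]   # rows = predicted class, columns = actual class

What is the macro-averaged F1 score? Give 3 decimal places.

Per-class F1 score (2·TP/(2·TP+FP+FN)):
  class_0: TP=7, FP=1+1=2, FN=3+2=5 → 14/21 = 0.6667
  class_1: TP=6, FP=3+3=6, FN=1+3=4 → 12/22 = 0.5455
  class_2: TP=9, FP=2+3=5, FN=1+3=4 → 18/27 = 0.6667
Macro-F1 score = mean = (0.6667 + 0.5455 + 0.6667) / 3 = 0.626

0.626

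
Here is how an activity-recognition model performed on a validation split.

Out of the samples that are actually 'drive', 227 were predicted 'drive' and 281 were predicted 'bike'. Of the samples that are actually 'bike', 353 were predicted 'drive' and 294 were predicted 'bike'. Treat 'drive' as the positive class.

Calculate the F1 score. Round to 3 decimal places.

Precision = TP/(TP+FP) = 227/580 = 0.3914
Recall = TP/(TP+FN) = 227/508 = 0.4469
F1 = 2·TP/(2·TP+FP+FN) = 454/1088 = 0.417

0.417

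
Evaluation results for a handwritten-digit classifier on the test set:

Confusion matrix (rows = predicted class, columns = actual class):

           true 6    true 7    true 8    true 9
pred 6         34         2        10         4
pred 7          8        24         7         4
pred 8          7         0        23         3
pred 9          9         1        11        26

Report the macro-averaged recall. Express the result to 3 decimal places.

Per-class recall (TP/(TP+FN)):
  6: TP=34, FN=8+7+9=24 → 34/58 = 0.5862
  7: TP=24, FN=2+0+1=3 → 24/27 = 0.8889
  8: TP=23, FN=10+7+11=28 → 23/51 = 0.4510
  9: TP=26, FN=4+4+3=11 → 26/37 = 0.7027
Macro-recall = mean = (0.5862 + 0.8889 + 0.4510 + 0.7027) / 4 = 0.657

0.657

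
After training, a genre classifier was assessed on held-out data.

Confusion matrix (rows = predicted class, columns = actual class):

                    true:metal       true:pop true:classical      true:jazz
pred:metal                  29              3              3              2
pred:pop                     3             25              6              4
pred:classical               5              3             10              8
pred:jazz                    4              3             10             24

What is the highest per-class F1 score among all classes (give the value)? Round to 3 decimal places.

Per-class F1 score (2·TP/(2·TP+FP+FN)):
  metal: TP=29, FP=3+3+2=8, FN=3+5+4=12 → 58/78 = 0.7436
  pop: TP=25, FP=3+6+4=13, FN=3+3+3=9 → 50/72 = 0.6944
  classical: TP=10, FP=5+3+8=16, FN=3+6+10=19 → 20/55 = 0.3636
  jazz: TP=24, FP=4+3+10=17, FN=2+4+8=14 → 48/79 = 0.6076
Highest is class 'metal' with F1 score = 0.744.

0.744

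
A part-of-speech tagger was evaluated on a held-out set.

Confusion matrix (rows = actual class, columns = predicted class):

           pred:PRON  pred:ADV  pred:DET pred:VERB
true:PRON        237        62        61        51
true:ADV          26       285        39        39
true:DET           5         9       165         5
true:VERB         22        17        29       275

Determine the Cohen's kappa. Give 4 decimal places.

Observed agreement pₒ = trace/N = 962/1327 = 0.72494
Expected agreement pₑ = Σ (rowᵢ·colᵢ)/N² = (411·290 + 389·373 + 184·294 + 343·370)/1327² = 0.25287
κ = (pₒ − pₑ)/(1 − pₑ) = (0.72494 − 0.25287)/(1 − 0.25287) = 0.6318

0.6318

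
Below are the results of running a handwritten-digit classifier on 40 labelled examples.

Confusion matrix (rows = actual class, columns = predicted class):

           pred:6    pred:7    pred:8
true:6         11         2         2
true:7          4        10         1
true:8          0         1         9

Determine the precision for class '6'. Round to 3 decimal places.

0.733

precision = TP/(TP+FP).
6: TP=11, FP=4+0=4 → 11/15 = 0.7333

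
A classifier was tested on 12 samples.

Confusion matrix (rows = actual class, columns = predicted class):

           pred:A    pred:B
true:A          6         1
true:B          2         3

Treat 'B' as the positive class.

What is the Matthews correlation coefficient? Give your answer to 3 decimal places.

MCC = (TP·TN − FP·FN) / √((TP+FP)(TP+FN)(TN+FP)(TN+FN))
Numerator = 3·6 − 1·2 = 16
Denominator = √(4·5·7·8) = √1120 = 33.4664
MCC = 16 / 33.4664 = 0.478

0.478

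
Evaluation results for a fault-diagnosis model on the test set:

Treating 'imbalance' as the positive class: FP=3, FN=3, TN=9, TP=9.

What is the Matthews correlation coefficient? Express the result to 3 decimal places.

0.500

MCC = (TP·TN − FP·FN) / √((TP+FP)(TP+FN)(TN+FP)(TN+FN))
Numerator = 9·9 − 3·3 = 72
Denominator = √(12·12·12·12) = √20736 = 144.0000
MCC = 72 / 144.0000 = 0.500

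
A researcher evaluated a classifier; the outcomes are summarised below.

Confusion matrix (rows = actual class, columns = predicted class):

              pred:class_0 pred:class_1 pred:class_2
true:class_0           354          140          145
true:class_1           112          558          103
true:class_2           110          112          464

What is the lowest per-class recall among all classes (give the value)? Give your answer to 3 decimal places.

Per-class recall (TP/(TP+FN)):
  class_0: TP=354, FN=140+145=285 → 354/639 = 0.5540
  class_1: TP=558, FN=112+103=215 → 558/773 = 0.7219
  class_2: TP=464, FN=110+112=222 → 464/686 = 0.6764
Lowest is class 'class_0' with recall = 0.554.

0.554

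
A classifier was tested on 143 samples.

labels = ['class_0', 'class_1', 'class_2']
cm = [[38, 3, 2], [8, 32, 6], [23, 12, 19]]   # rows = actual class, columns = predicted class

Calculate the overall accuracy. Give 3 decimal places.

Accuracy = trace / total = (38+32+19=89) / 143 = 89/143 = 0.622

0.622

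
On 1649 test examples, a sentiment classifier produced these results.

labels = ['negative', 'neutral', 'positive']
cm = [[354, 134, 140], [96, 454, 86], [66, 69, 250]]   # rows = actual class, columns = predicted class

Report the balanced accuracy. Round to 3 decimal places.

Balanced accuracy = mean of per-class recall.
  negative: recall = 354/628 = 0.5637
  neutral: recall = 454/636 = 0.7138
  positive: recall = 250/385 = 0.6494
Mean = (0.5637 + 0.7138 + 0.6494) / 3 = 0.642

0.642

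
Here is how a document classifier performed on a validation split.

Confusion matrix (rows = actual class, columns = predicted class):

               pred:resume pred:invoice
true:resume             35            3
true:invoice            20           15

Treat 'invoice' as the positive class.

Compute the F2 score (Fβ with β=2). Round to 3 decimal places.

Fβ = (1+β²)·TP / ((1+β²)·TP + β²·FN + FP), with β²=4
= 5·15 / (5·15 + 4·20 + 3) = 0.475

0.475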